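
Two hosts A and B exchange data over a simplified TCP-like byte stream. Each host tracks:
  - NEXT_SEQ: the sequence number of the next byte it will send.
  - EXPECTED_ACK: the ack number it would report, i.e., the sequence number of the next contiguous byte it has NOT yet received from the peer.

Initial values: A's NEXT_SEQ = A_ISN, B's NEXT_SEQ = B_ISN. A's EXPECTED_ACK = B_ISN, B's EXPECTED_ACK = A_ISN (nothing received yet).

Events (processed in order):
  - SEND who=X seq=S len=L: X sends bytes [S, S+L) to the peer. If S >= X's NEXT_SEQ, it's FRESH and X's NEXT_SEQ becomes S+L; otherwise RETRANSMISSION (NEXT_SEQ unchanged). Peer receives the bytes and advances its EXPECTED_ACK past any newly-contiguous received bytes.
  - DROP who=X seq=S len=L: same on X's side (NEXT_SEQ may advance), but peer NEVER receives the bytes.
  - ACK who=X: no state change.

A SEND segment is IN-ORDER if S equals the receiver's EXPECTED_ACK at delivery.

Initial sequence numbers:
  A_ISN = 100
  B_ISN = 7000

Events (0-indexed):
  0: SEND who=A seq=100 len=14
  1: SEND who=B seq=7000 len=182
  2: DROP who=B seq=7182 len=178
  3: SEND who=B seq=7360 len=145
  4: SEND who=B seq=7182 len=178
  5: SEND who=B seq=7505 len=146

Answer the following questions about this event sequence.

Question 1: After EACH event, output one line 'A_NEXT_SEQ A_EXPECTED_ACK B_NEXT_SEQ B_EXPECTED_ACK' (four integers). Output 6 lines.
114 7000 7000 114
114 7182 7182 114
114 7182 7360 114
114 7182 7505 114
114 7505 7505 114
114 7651 7651 114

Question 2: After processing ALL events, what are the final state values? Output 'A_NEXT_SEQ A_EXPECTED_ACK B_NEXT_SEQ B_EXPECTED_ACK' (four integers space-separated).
After event 0: A_seq=114 A_ack=7000 B_seq=7000 B_ack=114
After event 1: A_seq=114 A_ack=7182 B_seq=7182 B_ack=114
After event 2: A_seq=114 A_ack=7182 B_seq=7360 B_ack=114
After event 3: A_seq=114 A_ack=7182 B_seq=7505 B_ack=114
After event 4: A_seq=114 A_ack=7505 B_seq=7505 B_ack=114
After event 5: A_seq=114 A_ack=7651 B_seq=7651 B_ack=114

Answer: 114 7651 7651 114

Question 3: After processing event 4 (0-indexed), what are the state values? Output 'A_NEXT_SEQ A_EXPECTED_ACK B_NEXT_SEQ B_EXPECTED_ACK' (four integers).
After event 0: A_seq=114 A_ack=7000 B_seq=7000 B_ack=114
After event 1: A_seq=114 A_ack=7182 B_seq=7182 B_ack=114
After event 2: A_seq=114 A_ack=7182 B_seq=7360 B_ack=114
After event 3: A_seq=114 A_ack=7182 B_seq=7505 B_ack=114
After event 4: A_seq=114 A_ack=7505 B_seq=7505 B_ack=114

114 7505 7505 114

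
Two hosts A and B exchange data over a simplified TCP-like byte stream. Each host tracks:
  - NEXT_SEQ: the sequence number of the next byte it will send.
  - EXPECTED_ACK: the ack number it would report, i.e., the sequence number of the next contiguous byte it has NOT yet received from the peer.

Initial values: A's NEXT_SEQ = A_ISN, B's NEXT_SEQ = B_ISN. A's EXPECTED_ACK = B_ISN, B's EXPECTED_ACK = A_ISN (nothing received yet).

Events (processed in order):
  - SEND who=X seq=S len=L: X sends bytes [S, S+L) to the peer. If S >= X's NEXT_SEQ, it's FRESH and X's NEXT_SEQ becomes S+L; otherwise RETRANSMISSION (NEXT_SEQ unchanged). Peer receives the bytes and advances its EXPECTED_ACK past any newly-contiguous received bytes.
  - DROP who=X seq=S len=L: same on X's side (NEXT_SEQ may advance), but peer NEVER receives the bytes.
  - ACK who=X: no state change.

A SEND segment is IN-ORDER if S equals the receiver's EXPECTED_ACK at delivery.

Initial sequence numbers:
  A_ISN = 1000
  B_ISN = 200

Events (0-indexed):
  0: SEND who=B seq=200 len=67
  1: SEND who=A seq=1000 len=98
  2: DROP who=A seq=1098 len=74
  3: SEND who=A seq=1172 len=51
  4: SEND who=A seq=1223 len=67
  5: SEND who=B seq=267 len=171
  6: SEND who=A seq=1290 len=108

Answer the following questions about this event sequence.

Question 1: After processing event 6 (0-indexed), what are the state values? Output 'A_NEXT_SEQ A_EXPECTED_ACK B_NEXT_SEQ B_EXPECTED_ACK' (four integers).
After event 0: A_seq=1000 A_ack=267 B_seq=267 B_ack=1000
After event 1: A_seq=1098 A_ack=267 B_seq=267 B_ack=1098
After event 2: A_seq=1172 A_ack=267 B_seq=267 B_ack=1098
After event 3: A_seq=1223 A_ack=267 B_seq=267 B_ack=1098
After event 4: A_seq=1290 A_ack=267 B_seq=267 B_ack=1098
After event 5: A_seq=1290 A_ack=438 B_seq=438 B_ack=1098
After event 6: A_seq=1398 A_ack=438 B_seq=438 B_ack=1098

1398 438 438 1098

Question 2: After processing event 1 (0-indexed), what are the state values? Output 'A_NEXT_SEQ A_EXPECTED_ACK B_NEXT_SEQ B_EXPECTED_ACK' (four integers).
After event 0: A_seq=1000 A_ack=267 B_seq=267 B_ack=1000
After event 1: A_seq=1098 A_ack=267 B_seq=267 B_ack=1098

1098 267 267 1098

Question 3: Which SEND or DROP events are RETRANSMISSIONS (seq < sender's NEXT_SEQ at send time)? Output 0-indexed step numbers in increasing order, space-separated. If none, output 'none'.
Answer: none

Derivation:
Step 0: SEND seq=200 -> fresh
Step 1: SEND seq=1000 -> fresh
Step 2: DROP seq=1098 -> fresh
Step 3: SEND seq=1172 -> fresh
Step 4: SEND seq=1223 -> fresh
Step 5: SEND seq=267 -> fresh
Step 6: SEND seq=1290 -> fresh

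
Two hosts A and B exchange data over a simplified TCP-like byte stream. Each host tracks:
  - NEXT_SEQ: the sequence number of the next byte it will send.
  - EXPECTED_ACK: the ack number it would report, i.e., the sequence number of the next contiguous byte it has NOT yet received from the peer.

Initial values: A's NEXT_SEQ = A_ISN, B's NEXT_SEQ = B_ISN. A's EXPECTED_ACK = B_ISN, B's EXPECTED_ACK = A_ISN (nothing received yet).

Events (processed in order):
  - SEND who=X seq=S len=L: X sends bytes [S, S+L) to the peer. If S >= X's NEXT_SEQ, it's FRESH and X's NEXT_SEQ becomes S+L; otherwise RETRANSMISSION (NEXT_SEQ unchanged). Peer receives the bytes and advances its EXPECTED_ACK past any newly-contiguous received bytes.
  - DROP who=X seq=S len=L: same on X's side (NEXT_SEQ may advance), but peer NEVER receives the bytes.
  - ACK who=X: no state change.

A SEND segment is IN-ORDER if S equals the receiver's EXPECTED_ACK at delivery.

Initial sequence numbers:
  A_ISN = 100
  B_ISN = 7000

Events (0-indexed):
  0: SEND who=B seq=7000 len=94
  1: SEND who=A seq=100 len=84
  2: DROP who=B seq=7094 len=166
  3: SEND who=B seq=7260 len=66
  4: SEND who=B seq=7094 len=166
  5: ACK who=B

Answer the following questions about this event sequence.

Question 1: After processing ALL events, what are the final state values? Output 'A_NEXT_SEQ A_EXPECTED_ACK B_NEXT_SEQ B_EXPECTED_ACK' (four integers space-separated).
Answer: 184 7326 7326 184

Derivation:
After event 0: A_seq=100 A_ack=7094 B_seq=7094 B_ack=100
After event 1: A_seq=184 A_ack=7094 B_seq=7094 B_ack=184
After event 2: A_seq=184 A_ack=7094 B_seq=7260 B_ack=184
After event 3: A_seq=184 A_ack=7094 B_seq=7326 B_ack=184
After event 4: A_seq=184 A_ack=7326 B_seq=7326 B_ack=184
After event 5: A_seq=184 A_ack=7326 B_seq=7326 B_ack=184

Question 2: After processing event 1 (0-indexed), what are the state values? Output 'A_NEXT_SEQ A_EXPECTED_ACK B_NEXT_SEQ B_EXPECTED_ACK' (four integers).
After event 0: A_seq=100 A_ack=7094 B_seq=7094 B_ack=100
After event 1: A_seq=184 A_ack=7094 B_seq=7094 B_ack=184

184 7094 7094 184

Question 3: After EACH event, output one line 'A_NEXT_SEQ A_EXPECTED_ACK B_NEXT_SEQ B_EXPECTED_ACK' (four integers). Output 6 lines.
100 7094 7094 100
184 7094 7094 184
184 7094 7260 184
184 7094 7326 184
184 7326 7326 184
184 7326 7326 184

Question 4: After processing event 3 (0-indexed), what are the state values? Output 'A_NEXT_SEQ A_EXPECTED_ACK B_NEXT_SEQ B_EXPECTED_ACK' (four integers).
After event 0: A_seq=100 A_ack=7094 B_seq=7094 B_ack=100
After event 1: A_seq=184 A_ack=7094 B_seq=7094 B_ack=184
After event 2: A_seq=184 A_ack=7094 B_seq=7260 B_ack=184
After event 3: A_seq=184 A_ack=7094 B_seq=7326 B_ack=184

184 7094 7326 184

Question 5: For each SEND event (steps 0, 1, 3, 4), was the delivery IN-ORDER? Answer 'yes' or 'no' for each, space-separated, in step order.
Answer: yes yes no yes

Derivation:
Step 0: SEND seq=7000 -> in-order
Step 1: SEND seq=100 -> in-order
Step 3: SEND seq=7260 -> out-of-order
Step 4: SEND seq=7094 -> in-order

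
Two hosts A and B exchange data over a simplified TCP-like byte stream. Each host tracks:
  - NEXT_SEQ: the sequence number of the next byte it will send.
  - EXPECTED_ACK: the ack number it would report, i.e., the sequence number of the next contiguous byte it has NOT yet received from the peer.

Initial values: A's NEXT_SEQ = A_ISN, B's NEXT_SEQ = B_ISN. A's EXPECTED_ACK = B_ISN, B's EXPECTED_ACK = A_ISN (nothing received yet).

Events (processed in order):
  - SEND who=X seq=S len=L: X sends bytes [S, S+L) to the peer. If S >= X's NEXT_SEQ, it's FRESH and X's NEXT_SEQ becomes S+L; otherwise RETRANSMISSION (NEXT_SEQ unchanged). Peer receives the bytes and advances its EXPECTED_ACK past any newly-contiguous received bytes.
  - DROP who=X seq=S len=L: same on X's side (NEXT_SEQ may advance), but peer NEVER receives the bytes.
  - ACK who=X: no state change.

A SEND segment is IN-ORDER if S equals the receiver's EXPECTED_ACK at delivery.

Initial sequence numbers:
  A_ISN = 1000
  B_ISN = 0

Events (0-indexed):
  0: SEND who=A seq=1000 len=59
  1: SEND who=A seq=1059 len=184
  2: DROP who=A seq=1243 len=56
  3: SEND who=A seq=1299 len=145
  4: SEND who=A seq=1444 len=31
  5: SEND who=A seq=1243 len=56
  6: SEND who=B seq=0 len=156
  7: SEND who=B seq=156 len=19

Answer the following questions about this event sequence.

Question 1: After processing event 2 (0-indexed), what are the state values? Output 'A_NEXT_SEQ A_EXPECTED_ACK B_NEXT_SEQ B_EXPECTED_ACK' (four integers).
After event 0: A_seq=1059 A_ack=0 B_seq=0 B_ack=1059
After event 1: A_seq=1243 A_ack=0 B_seq=0 B_ack=1243
After event 2: A_seq=1299 A_ack=0 B_seq=0 B_ack=1243

1299 0 0 1243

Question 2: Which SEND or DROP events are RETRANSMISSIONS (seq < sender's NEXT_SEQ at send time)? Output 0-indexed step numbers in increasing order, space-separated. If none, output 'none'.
Step 0: SEND seq=1000 -> fresh
Step 1: SEND seq=1059 -> fresh
Step 2: DROP seq=1243 -> fresh
Step 3: SEND seq=1299 -> fresh
Step 4: SEND seq=1444 -> fresh
Step 5: SEND seq=1243 -> retransmit
Step 6: SEND seq=0 -> fresh
Step 7: SEND seq=156 -> fresh

Answer: 5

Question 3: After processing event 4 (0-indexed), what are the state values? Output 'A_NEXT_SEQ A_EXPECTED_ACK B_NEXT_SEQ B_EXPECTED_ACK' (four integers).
After event 0: A_seq=1059 A_ack=0 B_seq=0 B_ack=1059
After event 1: A_seq=1243 A_ack=0 B_seq=0 B_ack=1243
After event 2: A_seq=1299 A_ack=0 B_seq=0 B_ack=1243
After event 3: A_seq=1444 A_ack=0 B_seq=0 B_ack=1243
After event 4: A_seq=1475 A_ack=0 B_seq=0 B_ack=1243

1475 0 0 1243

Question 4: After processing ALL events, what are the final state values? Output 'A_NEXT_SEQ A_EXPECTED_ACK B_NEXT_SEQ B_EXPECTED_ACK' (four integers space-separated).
After event 0: A_seq=1059 A_ack=0 B_seq=0 B_ack=1059
After event 1: A_seq=1243 A_ack=0 B_seq=0 B_ack=1243
After event 2: A_seq=1299 A_ack=0 B_seq=0 B_ack=1243
After event 3: A_seq=1444 A_ack=0 B_seq=0 B_ack=1243
After event 4: A_seq=1475 A_ack=0 B_seq=0 B_ack=1243
After event 5: A_seq=1475 A_ack=0 B_seq=0 B_ack=1475
After event 6: A_seq=1475 A_ack=156 B_seq=156 B_ack=1475
After event 7: A_seq=1475 A_ack=175 B_seq=175 B_ack=1475

Answer: 1475 175 175 1475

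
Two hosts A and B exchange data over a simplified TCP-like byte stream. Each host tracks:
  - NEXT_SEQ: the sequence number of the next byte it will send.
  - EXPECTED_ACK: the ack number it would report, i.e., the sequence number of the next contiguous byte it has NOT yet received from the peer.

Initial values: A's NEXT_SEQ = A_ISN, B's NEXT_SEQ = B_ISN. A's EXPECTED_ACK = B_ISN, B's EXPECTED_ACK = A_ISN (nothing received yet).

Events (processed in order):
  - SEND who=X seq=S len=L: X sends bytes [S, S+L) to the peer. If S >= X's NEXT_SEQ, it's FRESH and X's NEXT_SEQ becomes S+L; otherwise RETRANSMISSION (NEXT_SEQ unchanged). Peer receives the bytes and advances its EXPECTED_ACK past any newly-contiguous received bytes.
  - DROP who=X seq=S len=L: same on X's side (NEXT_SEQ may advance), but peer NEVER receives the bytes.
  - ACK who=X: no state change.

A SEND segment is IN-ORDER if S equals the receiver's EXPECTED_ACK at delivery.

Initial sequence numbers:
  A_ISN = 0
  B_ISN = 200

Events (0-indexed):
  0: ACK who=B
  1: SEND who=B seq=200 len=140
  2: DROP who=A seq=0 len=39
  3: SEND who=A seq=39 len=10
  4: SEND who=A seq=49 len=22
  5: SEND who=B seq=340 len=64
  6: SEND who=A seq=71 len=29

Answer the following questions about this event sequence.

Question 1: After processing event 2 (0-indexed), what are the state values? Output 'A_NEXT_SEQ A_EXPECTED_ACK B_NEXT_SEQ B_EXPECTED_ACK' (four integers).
After event 0: A_seq=0 A_ack=200 B_seq=200 B_ack=0
After event 1: A_seq=0 A_ack=340 B_seq=340 B_ack=0
After event 2: A_seq=39 A_ack=340 B_seq=340 B_ack=0

39 340 340 0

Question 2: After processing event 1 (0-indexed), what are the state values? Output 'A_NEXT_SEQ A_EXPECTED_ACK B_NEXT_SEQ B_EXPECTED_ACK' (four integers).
After event 0: A_seq=0 A_ack=200 B_seq=200 B_ack=0
After event 1: A_seq=0 A_ack=340 B_seq=340 B_ack=0

0 340 340 0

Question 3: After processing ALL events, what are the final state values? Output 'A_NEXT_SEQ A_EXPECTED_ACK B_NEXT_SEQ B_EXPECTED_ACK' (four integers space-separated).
Answer: 100 404 404 0

Derivation:
After event 0: A_seq=0 A_ack=200 B_seq=200 B_ack=0
After event 1: A_seq=0 A_ack=340 B_seq=340 B_ack=0
After event 2: A_seq=39 A_ack=340 B_seq=340 B_ack=0
After event 3: A_seq=49 A_ack=340 B_seq=340 B_ack=0
After event 4: A_seq=71 A_ack=340 B_seq=340 B_ack=0
After event 5: A_seq=71 A_ack=404 B_seq=404 B_ack=0
After event 6: A_seq=100 A_ack=404 B_seq=404 B_ack=0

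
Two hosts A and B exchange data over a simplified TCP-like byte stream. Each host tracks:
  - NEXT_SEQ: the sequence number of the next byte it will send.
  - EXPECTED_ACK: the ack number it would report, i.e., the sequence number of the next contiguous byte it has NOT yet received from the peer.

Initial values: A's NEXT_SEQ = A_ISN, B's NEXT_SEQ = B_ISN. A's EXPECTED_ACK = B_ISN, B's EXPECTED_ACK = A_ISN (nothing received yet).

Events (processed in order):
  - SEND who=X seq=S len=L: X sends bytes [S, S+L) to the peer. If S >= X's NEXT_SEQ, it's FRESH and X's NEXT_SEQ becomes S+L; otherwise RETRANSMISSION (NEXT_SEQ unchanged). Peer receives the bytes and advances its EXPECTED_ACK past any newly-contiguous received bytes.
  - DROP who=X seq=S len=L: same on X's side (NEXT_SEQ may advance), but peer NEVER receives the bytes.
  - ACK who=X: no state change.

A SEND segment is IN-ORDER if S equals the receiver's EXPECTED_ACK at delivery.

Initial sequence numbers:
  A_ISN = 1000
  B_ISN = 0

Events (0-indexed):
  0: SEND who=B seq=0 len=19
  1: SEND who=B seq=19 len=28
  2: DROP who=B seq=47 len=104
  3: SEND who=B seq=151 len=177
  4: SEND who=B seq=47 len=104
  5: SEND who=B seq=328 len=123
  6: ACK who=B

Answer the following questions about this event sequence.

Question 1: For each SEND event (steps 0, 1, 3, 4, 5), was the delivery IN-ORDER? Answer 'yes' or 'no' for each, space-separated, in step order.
Step 0: SEND seq=0 -> in-order
Step 1: SEND seq=19 -> in-order
Step 3: SEND seq=151 -> out-of-order
Step 4: SEND seq=47 -> in-order
Step 5: SEND seq=328 -> in-order

Answer: yes yes no yes yes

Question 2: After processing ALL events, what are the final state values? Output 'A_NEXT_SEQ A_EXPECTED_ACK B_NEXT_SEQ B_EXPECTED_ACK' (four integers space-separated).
After event 0: A_seq=1000 A_ack=19 B_seq=19 B_ack=1000
After event 1: A_seq=1000 A_ack=47 B_seq=47 B_ack=1000
After event 2: A_seq=1000 A_ack=47 B_seq=151 B_ack=1000
After event 3: A_seq=1000 A_ack=47 B_seq=328 B_ack=1000
After event 4: A_seq=1000 A_ack=328 B_seq=328 B_ack=1000
After event 5: A_seq=1000 A_ack=451 B_seq=451 B_ack=1000
After event 6: A_seq=1000 A_ack=451 B_seq=451 B_ack=1000

Answer: 1000 451 451 1000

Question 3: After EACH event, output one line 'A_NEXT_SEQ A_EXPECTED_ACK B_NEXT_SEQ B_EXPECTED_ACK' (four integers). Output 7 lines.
1000 19 19 1000
1000 47 47 1000
1000 47 151 1000
1000 47 328 1000
1000 328 328 1000
1000 451 451 1000
1000 451 451 1000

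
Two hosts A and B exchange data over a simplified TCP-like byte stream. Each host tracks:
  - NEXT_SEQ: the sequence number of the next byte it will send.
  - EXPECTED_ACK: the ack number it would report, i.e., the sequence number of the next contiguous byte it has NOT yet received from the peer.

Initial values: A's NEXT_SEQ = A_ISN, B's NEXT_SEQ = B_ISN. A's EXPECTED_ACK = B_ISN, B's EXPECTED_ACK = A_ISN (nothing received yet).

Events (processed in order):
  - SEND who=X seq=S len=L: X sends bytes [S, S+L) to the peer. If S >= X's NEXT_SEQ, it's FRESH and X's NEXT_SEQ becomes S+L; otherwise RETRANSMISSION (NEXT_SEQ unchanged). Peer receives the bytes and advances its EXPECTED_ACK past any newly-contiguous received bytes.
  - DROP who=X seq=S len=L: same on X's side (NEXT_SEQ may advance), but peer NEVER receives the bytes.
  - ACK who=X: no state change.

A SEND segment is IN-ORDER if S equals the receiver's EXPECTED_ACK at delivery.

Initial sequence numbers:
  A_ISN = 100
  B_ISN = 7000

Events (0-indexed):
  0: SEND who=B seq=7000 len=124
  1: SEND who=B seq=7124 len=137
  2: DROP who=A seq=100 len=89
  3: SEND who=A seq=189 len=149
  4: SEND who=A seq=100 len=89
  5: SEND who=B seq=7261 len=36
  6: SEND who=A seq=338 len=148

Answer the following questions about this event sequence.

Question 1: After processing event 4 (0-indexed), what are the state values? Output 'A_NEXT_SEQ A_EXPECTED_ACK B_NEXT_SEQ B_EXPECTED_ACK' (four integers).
After event 0: A_seq=100 A_ack=7124 B_seq=7124 B_ack=100
After event 1: A_seq=100 A_ack=7261 B_seq=7261 B_ack=100
After event 2: A_seq=189 A_ack=7261 B_seq=7261 B_ack=100
After event 3: A_seq=338 A_ack=7261 B_seq=7261 B_ack=100
After event 4: A_seq=338 A_ack=7261 B_seq=7261 B_ack=338

338 7261 7261 338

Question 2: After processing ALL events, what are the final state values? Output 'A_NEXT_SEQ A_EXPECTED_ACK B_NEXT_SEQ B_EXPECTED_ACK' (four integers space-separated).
After event 0: A_seq=100 A_ack=7124 B_seq=7124 B_ack=100
After event 1: A_seq=100 A_ack=7261 B_seq=7261 B_ack=100
After event 2: A_seq=189 A_ack=7261 B_seq=7261 B_ack=100
After event 3: A_seq=338 A_ack=7261 B_seq=7261 B_ack=100
After event 4: A_seq=338 A_ack=7261 B_seq=7261 B_ack=338
After event 5: A_seq=338 A_ack=7297 B_seq=7297 B_ack=338
After event 6: A_seq=486 A_ack=7297 B_seq=7297 B_ack=486

Answer: 486 7297 7297 486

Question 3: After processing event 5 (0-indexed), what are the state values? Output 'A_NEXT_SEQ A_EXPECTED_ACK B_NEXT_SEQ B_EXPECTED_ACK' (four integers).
After event 0: A_seq=100 A_ack=7124 B_seq=7124 B_ack=100
After event 1: A_seq=100 A_ack=7261 B_seq=7261 B_ack=100
After event 2: A_seq=189 A_ack=7261 B_seq=7261 B_ack=100
After event 3: A_seq=338 A_ack=7261 B_seq=7261 B_ack=100
After event 4: A_seq=338 A_ack=7261 B_seq=7261 B_ack=338
After event 5: A_seq=338 A_ack=7297 B_seq=7297 B_ack=338

338 7297 7297 338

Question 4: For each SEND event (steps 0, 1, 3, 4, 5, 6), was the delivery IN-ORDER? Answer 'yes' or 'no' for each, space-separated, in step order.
Answer: yes yes no yes yes yes

Derivation:
Step 0: SEND seq=7000 -> in-order
Step 1: SEND seq=7124 -> in-order
Step 3: SEND seq=189 -> out-of-order
Step 4: SEND seq=100 -> in-order
Step 5: SEND seq=7261 -> in-order
Step 6: SEND seq=338 -> in-order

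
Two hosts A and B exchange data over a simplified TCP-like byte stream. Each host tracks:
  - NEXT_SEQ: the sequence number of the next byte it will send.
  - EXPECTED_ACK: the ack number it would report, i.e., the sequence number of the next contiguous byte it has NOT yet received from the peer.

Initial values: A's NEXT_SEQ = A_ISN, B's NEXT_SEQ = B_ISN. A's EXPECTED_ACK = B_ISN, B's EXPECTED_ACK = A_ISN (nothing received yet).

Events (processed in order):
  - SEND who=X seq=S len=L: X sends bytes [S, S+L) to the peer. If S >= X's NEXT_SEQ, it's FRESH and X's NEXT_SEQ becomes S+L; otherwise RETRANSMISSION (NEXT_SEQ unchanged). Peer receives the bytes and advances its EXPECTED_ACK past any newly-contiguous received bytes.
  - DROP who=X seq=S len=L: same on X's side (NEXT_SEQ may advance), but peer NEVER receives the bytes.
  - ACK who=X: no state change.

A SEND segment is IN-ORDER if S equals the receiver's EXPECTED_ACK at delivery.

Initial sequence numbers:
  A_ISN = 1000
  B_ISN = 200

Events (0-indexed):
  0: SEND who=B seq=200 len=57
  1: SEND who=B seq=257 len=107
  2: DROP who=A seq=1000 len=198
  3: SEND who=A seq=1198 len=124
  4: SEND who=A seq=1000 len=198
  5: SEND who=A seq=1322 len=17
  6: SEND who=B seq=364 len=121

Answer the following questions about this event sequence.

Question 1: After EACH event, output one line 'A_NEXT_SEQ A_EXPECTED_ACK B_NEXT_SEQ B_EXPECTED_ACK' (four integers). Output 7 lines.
1000 257 257 1000
1000 364 364 1000
1198 364 364 1000
1322 364 364 1000
1322 364 364 1322
1339 364 364 1339
1339 485 485 1339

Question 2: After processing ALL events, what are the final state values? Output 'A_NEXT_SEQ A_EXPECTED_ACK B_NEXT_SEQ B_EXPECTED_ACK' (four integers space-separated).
Answer: 1339 485 485 1339

Derivation:
After event 0: A_seq=1000 A_ack=257 B_seq=257 B_ack=1000
After event 1: A_seq=1000 A_ack=364 B_seq=364 B_ack=1000
After event 2: A_seq=1198 A_ack=364 B_seq=364 B_ack=1000
After event 3: A_seq=1322 A_ack=364 B_seq=364 B_ack=1000
After event 4: A_seq=1322 A_ack=364 B_seq=364 B_ack=1322
After event 5: A_seq=1339 A_ack=364 B_seq=364 B_ack=1339
After event 6: A_seq=1339 A_ack=485 B_seq=485 B_ack=1339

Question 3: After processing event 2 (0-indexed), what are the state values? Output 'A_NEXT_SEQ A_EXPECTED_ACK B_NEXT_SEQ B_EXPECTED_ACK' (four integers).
After event 0: A_seq=1000 A_ack=257 B_seq=257 B_ack=1000
After event 1: A_seq=1000 A_ack=364 B_seq=364 B_ack=1000
After event 2: A_seq=1198 A_ack=364 B_seq=364 B_ack=1000

1198 364 364 1000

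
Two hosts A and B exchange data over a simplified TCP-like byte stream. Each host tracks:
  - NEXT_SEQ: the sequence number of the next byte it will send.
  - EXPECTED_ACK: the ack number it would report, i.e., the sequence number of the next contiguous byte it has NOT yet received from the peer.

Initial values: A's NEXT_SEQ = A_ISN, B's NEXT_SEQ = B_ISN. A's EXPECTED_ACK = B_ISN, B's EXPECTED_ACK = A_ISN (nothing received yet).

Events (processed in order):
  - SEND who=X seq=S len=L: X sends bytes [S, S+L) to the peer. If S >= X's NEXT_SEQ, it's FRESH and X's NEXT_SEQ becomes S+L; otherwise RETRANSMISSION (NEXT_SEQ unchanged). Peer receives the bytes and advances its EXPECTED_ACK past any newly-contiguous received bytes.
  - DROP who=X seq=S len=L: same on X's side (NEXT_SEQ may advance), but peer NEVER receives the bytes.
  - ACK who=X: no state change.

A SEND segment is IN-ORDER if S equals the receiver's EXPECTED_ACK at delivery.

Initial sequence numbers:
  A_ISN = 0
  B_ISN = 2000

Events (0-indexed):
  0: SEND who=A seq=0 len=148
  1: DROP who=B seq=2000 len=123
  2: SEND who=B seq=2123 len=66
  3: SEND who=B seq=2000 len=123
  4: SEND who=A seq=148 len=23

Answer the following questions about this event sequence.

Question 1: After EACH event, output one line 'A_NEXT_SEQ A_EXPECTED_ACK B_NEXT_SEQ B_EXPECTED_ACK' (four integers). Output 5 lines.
148 2000 2000 148
148 2000 2123 148
148 2000 2189 148
148 2189 2189 148
171 2189 2189 171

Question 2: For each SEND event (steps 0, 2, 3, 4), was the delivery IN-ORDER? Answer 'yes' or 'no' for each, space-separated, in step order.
Step 0: SEND seq=0 -> in-order
Step 2: SEND seq=2123 -> out-of-order
Step 3: SEND seq=2000 -> in-order
Step 4: SEND seq=148 -> in-order

Answer: yes no yes yes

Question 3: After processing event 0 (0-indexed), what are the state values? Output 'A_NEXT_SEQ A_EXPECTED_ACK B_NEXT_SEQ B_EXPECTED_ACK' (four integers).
After event 0: A_seq=148 A_ack=2000 B_seq=2000 B_ack=148

148 2000 2000 148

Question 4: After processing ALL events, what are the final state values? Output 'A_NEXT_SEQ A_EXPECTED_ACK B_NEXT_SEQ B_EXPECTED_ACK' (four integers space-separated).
After event 0: A_seq=148 A_ack=2000 B_seq=2000 B_ack=148
After event 1: A_seq=148 A_ack=2000 B_seq=2123 B_ack=148
After event 2: A_seq=148 A_ack=2000 B_seq=2189 B_ack=148
After event 3: A_seq=148 A_ack=2189 B_seq=2189 B_ack=148
After event 4: A_seq=171 A_ack=2189 B_seq=2189 B_ack=171

Answer: 171 2189 2189 171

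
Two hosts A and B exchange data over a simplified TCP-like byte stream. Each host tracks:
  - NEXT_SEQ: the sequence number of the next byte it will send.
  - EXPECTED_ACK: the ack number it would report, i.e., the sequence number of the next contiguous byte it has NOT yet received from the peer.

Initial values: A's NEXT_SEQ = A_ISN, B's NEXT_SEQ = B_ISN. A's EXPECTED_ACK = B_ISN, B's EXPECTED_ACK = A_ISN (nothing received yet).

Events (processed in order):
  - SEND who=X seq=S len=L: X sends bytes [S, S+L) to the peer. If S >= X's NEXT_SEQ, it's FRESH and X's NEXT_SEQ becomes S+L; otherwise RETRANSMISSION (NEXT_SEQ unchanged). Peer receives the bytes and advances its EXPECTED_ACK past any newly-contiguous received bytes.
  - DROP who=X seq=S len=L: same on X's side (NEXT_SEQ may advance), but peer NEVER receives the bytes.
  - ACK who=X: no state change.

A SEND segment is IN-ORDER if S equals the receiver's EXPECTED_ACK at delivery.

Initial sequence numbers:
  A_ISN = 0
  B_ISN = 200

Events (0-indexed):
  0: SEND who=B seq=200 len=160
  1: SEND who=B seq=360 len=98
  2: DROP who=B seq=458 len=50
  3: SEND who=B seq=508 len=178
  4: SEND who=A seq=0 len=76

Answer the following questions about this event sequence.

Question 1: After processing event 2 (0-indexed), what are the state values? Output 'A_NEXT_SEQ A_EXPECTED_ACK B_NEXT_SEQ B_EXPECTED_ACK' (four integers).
After event 0: A_seq=0 A_ack=360 B_seq=360 B_ack=0
After event 1: A_seq=0 A_ack=458 B_seq=458 B_ack=0
After event 2: A_seq=0 A_ack=458 B_seq=508 B_ack=0

0 458 508 0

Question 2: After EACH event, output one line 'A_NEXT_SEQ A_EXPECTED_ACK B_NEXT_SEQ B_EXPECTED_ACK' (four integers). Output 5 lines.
0 360 360 0
0 458 458 0
0 458 508 0
0 458 686 0
76 458 686 76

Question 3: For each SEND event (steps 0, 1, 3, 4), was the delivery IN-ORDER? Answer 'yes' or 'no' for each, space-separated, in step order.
Answer: yes yes no yes

Derivation:
Step 0: SEND seq=200 -> in-order
Step 1: SEND seq=360 -> in-order
Step 3: SEND seq=508 -> out-of-order
Step 4: SEND seq=0 -> in-order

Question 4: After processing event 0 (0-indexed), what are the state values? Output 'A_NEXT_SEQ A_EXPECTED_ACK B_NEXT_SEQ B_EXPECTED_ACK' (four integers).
After event 0: A_seq=0 A_ack=360 B_seq=360 B_ack=0

0 360 360 0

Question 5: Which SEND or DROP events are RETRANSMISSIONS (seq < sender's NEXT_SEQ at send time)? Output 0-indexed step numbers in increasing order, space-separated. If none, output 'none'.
Answer: none

Derivation:
Step 0: SEND seq=200 -> fresh
Step 1: SEND seq=360 -> fresh
Step 2: DROP seq=458 -> fresh
Step 3: SEND seq=508 -> fresh
Step 4: SEND seq=0 -> fresh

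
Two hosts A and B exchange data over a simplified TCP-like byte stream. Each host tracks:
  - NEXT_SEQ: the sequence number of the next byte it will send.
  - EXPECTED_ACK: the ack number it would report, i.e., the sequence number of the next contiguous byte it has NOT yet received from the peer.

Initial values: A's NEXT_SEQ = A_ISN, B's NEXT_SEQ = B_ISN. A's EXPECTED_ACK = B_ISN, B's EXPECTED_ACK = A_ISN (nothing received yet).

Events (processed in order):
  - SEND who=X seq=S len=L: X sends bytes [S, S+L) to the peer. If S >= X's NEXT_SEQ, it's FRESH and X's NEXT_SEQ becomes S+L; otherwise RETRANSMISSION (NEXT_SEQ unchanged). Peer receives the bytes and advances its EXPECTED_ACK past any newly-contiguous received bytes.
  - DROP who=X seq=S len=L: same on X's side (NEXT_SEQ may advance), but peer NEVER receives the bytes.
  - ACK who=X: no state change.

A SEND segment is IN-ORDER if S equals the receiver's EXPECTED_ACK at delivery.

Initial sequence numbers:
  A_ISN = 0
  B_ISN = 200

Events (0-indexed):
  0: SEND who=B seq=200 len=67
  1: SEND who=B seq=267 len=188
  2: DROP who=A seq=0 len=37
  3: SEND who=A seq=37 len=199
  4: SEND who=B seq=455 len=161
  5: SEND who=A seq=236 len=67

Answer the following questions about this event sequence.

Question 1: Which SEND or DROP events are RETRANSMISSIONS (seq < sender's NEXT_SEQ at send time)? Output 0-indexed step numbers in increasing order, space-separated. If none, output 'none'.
Answer: none

Derivation:
Step 0: SEND seq=200 -> fresh
Step 1: SEND seq=267 -> fresh
Step 2: DROP seq=0 -> fresh
Step 3: SEND seq=37 -> fresh
Step 4: SEND seq=455 -> fresh
Step 5: SEND seq=236 -> fresh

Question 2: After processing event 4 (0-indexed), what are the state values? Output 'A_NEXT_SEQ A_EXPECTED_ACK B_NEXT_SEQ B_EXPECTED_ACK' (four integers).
After event 0: A_seq=0 A_ack=267 B_seq=267 B_ack=0
After event 1: A_seq=0 A_ack=455 B_seq=455 B_ack=0
After event 2: A_seq=37 A_ack=455 B_seq=455 B_ack=0
After event 3: A_seq=236 A_ack=455 B_seq=455 B_ack=0
After event 4: A_seq=236 A_ack=616 B_seq=616 B_ack=0

236 616 616 0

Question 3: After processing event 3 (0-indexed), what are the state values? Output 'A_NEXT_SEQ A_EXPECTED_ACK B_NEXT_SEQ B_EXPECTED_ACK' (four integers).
After event 0: A_seq=0 A_ack=267 B_seq=267 B_ack=0
After event 1: A_seq=0 A_ack=455 B_seq=455 B_ack=0
After event 2: A_seq=37 A_ack=455 B_seq=455 B_ack=0
After event 3: A_seq=236 A_ack=455 B_seq=455 B_ack=0

236 455 455 0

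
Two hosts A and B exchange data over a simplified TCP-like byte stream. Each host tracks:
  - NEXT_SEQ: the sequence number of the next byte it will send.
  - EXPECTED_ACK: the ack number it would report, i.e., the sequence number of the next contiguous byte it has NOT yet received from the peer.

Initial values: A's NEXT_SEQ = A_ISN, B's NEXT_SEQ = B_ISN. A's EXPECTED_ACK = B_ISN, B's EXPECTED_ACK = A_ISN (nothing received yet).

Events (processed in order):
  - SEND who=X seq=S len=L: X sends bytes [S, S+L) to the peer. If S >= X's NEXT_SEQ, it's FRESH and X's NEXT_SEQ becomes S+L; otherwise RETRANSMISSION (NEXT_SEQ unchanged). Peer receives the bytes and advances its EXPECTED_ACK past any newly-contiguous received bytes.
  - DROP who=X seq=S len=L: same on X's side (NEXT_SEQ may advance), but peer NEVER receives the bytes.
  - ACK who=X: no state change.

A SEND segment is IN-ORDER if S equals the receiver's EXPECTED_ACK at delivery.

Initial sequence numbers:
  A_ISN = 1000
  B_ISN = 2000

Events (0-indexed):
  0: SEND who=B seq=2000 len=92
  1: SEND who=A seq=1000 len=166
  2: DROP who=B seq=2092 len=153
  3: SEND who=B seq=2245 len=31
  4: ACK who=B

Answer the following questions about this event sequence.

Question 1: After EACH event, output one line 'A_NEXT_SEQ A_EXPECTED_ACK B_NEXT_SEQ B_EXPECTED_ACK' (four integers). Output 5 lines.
1000 2092 2092 1000
1166 2092 2092 1166
1166 2092 2245 1166
1166 2092 2276 1166
1166 2092 2276 1166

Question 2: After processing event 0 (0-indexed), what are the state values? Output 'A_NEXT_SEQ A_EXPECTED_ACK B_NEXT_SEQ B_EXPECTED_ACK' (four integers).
After event 0: A_seq=1000 A_ack=2092 B_seq=2092 B_ack=1000

1000 2092 2092 1000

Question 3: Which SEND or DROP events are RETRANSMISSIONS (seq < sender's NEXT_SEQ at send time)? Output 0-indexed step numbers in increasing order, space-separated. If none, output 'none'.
Answer: none

Derivation:
Step 0: SEND seq=2000 -> fresh
Step 1: SEND seq=1000 -> fresh
Step 2: DROP seq=2092 -> fresh
Step 3: SEND seq=2245 -> fresh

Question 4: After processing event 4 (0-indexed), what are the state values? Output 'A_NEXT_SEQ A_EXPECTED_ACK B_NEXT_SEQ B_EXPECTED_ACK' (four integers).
After event 0: A_seq=1000 A_ack=2092 B_seq=2092 B_ack=1000
After event 1: A_seq=1166 A_ack=2092 B_seq=2092 B_ack=1166
After event 2: A_seq=1166 A_ack=2092 B_seq=2245 B_ack=1166
After event 3: A_seq=1166 A_ack=2092 B_seq=2276 B_ack=1166
After event 4: A_seq=1166 A_ack=2092 B_seq=2276 B_ack=1166

1166 2092 2276 1166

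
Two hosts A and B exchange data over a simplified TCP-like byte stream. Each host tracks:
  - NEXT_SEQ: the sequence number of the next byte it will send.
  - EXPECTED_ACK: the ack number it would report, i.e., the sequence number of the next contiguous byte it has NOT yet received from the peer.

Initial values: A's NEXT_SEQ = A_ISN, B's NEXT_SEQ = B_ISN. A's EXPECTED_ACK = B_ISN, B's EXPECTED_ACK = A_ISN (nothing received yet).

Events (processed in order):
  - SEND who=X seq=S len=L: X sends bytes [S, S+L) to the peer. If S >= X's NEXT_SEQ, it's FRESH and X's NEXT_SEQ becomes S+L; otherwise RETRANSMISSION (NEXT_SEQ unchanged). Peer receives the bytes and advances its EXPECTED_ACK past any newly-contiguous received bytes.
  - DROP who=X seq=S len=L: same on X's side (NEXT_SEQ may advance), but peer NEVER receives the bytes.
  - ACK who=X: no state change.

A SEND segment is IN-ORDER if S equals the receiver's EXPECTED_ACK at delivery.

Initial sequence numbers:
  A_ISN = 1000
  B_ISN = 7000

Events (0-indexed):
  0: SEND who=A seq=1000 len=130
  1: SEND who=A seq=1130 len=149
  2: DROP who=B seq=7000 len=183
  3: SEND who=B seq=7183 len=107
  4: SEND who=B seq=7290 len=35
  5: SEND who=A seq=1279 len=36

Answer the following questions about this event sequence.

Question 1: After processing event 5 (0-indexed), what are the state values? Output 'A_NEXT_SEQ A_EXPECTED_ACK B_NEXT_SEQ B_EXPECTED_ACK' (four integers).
After event 0: A_seq=1130 A_ack=7000 B_seq=7000 B_ack=1130
After event 1: A_seq=1279 A_ack=7000 B_seq=7000 B_ack=1279
After event 2: A_seq=1279 A_ack=7000 B_seq=7183 B_ack=1279
After event 3: A_seq=1279 A_ack=7000 B_seq=7290 B_ack=1279
After event 4: A_seq=1279 A_ack=7000 B_seq=7325 B_ack=1279
After event 5: A_seq=1315 A_ack=7000 B_seq=7325 B_ack=1315

1315 7000 7325 1315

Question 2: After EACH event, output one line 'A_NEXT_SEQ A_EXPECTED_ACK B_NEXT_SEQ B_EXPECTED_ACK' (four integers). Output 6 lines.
1130 7000 7000 1130
1279 7000 7000 1279
1279 7000 7183 1279
1279 7000 7290 1279
1279 7000 7325 1279
1315 7000 7325 1315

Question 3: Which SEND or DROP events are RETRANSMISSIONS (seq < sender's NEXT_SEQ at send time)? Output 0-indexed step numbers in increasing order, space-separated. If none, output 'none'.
Step 0: SEND seq=1000 -> fresh
Step 1: SEND seq=1130 -> fresh
Step 2: DROP seq=7000 -> fresh
Step 3: SEND seq=7183 -> fresh
Step 4: SEND seq=7290 -> fresh
Step 5: SEND seq=1279 -> fresh

Answer: none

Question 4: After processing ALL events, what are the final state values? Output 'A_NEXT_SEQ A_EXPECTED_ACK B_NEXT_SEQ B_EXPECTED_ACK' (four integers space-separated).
After event 0: A_seq=1130 A_ack=7000 B_seq=7000 B_ack=1130
After event 1: A_seq=1279 A_ack=7000 B_seq=7000 B_ack=1279
After event 2: A_seq=1279 A_ack=7000 B_seq=7183 B_ack=1279
After event 3: A_seq=1279 A_ack=7000 B_seq=7290 B_ack=1279
After event 4: A_seq=1279 A_ack=7000 B_seq=7325 B_ack=1279
After event 5: A_seq=1315 A_ack=7000 B_seq=7325 B_ack=1315

Answer: 1315 7000 7325 1315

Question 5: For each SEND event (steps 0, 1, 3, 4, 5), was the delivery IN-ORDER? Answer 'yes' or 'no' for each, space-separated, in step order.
Answer: yes yes no no yes

Derivation:
Step 0: SEND seq=1000 -> in-order
Step 1: SEND seq=1130 -> in-order
Step 3: SEND seq=7183 -> out-of-order
Step 4: SEND seq=7290 -> out-of-order
Step 5: SEND seq=1279 -> in-order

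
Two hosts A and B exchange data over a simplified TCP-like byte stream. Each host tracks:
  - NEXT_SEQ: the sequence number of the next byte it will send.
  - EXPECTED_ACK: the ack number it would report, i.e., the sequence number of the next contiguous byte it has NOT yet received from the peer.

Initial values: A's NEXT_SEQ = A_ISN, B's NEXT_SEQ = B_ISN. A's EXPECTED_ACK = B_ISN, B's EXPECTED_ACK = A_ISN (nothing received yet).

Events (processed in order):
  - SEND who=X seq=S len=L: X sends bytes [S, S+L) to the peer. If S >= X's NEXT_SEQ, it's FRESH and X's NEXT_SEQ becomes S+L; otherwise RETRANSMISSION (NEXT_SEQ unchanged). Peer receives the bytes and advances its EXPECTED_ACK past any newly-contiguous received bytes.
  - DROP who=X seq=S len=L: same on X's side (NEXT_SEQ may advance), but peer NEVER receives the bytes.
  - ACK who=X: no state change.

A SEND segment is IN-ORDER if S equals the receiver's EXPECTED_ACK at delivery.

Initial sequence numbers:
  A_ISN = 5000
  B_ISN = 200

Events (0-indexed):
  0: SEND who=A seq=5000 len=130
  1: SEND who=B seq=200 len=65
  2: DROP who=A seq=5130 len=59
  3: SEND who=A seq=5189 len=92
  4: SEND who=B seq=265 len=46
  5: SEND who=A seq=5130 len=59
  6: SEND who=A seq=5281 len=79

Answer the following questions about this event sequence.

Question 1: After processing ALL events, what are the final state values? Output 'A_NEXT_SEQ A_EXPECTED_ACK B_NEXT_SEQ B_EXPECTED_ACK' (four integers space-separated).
After event 0: A_seq=5130 A_ack=200 B_seq=200 B_ack=5130
After event 1: A_seq=5130 A_ack=265 B_seq=265 B_ack=5130
After event 2: A_seq=5189 A_ack=265 B_seq=265 B_ack=5130
After event 3: A_seq=5281 A_ack=265 B_seq=265 B_ack=5130
After event 4: A_seq=5281 A_ack=311 B_seq=311 B_ack=5130
After event 5: A_seq=5281 A_ack=311 B_seq=311 B_ack=5281
After event 6: A_seq=5360 A_ack=311 B_seq=311 B_ack=5360

Answer: 5360 311 311 5360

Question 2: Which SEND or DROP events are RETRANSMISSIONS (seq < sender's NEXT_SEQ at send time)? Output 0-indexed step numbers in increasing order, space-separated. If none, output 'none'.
Answer: 5

Derivation:
Step 0: SEND seq=5000 -> fresh
Step 1: SEND seq=200 -> fresh
Step 2: DROP seq=5130 -> fresh
Step 3: SEND seq=5189 -> fresh
Step 4: SEND seq=265 -> fresh
Step 5: SEND seq=5130 -> retransmit
Step 6: SEND seq=5281 -> fresh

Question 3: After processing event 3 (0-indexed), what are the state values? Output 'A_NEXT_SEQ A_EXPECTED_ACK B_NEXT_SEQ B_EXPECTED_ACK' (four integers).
After event 0: A_seq=5130 A_ack=200 B_seq=200 B_ack=5130
After event 1: A_seq=5130 A_ack=265 B_seq=265 B_ack=5130
After event 2: A_seq=5189 A_ack=265 B_seq=265 B_ack=5130
After event 3: A_seq=5281 A_ack=265 B_seq=265 B_ack=5130

5281 265 265 5130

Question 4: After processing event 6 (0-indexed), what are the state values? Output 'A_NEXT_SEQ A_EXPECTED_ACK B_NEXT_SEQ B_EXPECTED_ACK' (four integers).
After event 0: A_seq=5130 A_ack=200 B_seq=200 B_ack=5130
After event 1: A_seq=5130 A_ack=265 B_seq=265 B_ack=5130
After event 2: A_seq=5189 A_ack=265 B_seq=265 B_ack=5130
After event 3: A_seq=5281 A_ack=265 B_seq=265 B_ack=5130
After event 4: A_seq=5281 A_ack=311 B_seq=311 B_ack=5130
After event 5: A_seq=5281 A_ack=311 B_seq=311 B_ack=5281
After event 6: A_seq=5360 A_ack=311 B_seq=311 B_ack=5360

5360 311 311 5360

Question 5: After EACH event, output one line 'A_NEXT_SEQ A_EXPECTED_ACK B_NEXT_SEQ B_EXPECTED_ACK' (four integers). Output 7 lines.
5130 200 200 5130
5130 265 265 5130
5189 265 265 5130
5281 265 265 5130
5281 311 311 5130
5281 311 311 5281
5360 311 311 5360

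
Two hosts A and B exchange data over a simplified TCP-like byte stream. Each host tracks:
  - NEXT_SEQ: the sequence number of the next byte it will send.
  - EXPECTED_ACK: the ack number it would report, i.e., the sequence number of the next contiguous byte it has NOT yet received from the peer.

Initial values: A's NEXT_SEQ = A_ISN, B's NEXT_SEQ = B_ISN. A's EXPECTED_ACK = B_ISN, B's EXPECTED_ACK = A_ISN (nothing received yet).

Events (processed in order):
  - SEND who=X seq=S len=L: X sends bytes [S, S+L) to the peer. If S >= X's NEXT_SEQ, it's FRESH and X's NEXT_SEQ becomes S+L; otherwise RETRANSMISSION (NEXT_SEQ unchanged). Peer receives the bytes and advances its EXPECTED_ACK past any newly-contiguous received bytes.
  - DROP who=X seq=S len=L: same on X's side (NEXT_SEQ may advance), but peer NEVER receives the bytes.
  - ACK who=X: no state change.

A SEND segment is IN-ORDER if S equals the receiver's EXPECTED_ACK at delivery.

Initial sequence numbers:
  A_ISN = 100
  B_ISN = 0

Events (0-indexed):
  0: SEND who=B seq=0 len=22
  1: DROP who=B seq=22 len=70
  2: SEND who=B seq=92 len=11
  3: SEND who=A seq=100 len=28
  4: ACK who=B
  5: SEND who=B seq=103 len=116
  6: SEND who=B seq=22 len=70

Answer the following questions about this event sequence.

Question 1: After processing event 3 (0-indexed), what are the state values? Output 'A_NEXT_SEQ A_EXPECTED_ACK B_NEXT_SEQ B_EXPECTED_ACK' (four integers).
After event 0: A_seq=100 A_ack=22 B_seq=22 B_ack=100
After event 1: A_seq=100 A_ack=22 B_seq=92 B_ack=100
After event 2: A_seq=100 A_ack=22 B_seq=103 B_ack=100
After event 3: A_seq=128 A_ack=22 B_seq=103 B_ack=128

128 22 103 128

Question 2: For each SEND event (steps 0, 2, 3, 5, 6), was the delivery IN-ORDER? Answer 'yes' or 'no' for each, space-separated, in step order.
Step 0: SEND seq=0 -> in-order
Step 2: SEND seq=92 -> out-of-order
Step 3: SEND seq=100 -> in-order
Step 5: SEND seq=103 -> out-of-order
Step 6: SEND seq=22 -> in-order

Answer: yes no yes no yes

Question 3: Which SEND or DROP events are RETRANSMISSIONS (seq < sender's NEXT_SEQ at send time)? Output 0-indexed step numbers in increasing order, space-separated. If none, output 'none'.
Step 0: SEND seq=0 -> fresh
Step 1: DROP seq=22 -> fresh
Step 2: SEND seq=92 -> fresh
Step 3: SEND seq=100 -> fresh
Step 5: SEND seq=103 -> fresh
Step 6: SEND seq=22 -> retransmit

Answer: 6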